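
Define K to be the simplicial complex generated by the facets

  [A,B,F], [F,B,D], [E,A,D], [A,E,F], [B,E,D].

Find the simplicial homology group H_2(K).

Fix the vertex order A < B < D < E < F and write every simplex with vertices in increasing order. Then dim K = 2 and the simplices of K are:

  0-simplices (5): A, B, D, E, F
  1-simplices (10): AB, AD, AE, AF, BD, BE, BF, DE, DF, EF
  2-simplices (5): ABF, ADE, AEF, BDE, BDF

giving chain groups C_0 ≅ Z^5, C_1 ≅ Z^10, C_2 ≅ Z^5.

∂_1: C_1 → C_0 sends each edge [p,q] (with p < q) to q − p. For instance
  ∂DE = E − D.
This gives a 5×10 integer matrix of rank 4; reducing to Smith normal form yields diagonal entries (1,1,1,1).

The boundary map ∂_2: C_2 → C_1 sends each 2-simplex [p,q,r] to [q,r] − [p,r] + [p,q]. For instance
  ∂ABF = BF − AF + AB,
  ∂BDE = DE − BE + BD.
The resulting 10×5 matrix has rank 5, and its Smith normal form has invariant factors (1,1,1,1,1).

Computing H_k = (kernel of ∂_k) / (image of ∂_{k+1}):

  H_2: rank ker ∂_2 − rank ∂_3 = (5 − 5) − 0 = 0, and there is no ∂_3, so H_2 = 0.

(K is a triangulation of the Möbius band.)

H_2 = 0.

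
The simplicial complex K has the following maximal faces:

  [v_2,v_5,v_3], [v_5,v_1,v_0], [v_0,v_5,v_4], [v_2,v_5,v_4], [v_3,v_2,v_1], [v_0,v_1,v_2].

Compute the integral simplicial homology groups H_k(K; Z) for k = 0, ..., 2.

H_0 ≅ Z,  H_1 ≅ Z,  H_2 = 0.

Order the vertices as v_0 < v_1 < v_2 < v_3 < v_4 < v_5. Listing each simplex with vertices in this order, K has dimension 2 with simplices:

  0-simplices (6): [v_0], [v_1], [v_2], [v_3], [v_4], [v_5]
  1-simplices (12): [v_0,v_1], [v_0,v_2], [v_0,v_4], [v_0,v_5], [v_1,v_2], [v_1,v_3], [v_1,v_5], [v_2,v_3], [v_2,v_4], [v_2,v_5], [v_3,v_5], [v_4,v_5]
  2-simplices (6): [v_0,v_1,v_2], [v_0,v_1,v_5], [v_0,v_4,v_5], [v_1,v_2,v_3], [v_2,v_3,v_5], [v_2,v_4,v_5]

so the chain groups are C_0 ≅ Z^6, C_1 ≅ Z^12, C_2 ≅ Z^6.

The boundary map ∂_1: C_1 → C_0 maps an edge to its endpoints' difference, ∂[p,q] = q − p. For instance
  ∂[v_2,v_3] = [v_3] − [v_2].
The resulting 6×12 matrix has rank 5, and its Smith normal form has invariant factors (1,1,1,1,1).

The boundary map ∂_2: C_2 → C_1 acts by ∂[p,q,r] = [q,r] − [p,r] + [p,q]. For instance
  ∂[v_2,v_4,v_5] = [v_4,v_5] − [v_2,v_5] + [v_2,v_4],
  ∂[v_2,v_3,v_5] = [v_3,v_5] − [v_2,v_5] + [v_2,v_3].
As a 12×6 matrix over Z this has rank 6, with invariant factors (1,1,1,1,1,1).

From H_k ≅ ker(∂_k) / im(∂_{k+1}) we obtain:

  H_0: rank C_0 − rank ∂_1 = 6 − 5 = 1, and the invariant factors of ∂_1 are all 1, so H_0 ≅ Z.
  H_1: rank ker ∂_1 − rank ∂_2 = (12 − 5) − 6 = 1, and the invariant factors of ∂_2 are all 1, so H_1 ≅ Z.
  H_2: rank ker ∂_2 − rank ∂_3 = (6 − 6) − 0 = 0, and there is no ∂_3, so H_2 ≅ 0.

As a check, the Euler characteristic is 6 − 12 + 6 = 0, which agrees with 1 − 1 + 0 = 0.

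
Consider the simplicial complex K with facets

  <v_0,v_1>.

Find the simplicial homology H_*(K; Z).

H_0 = Z,  H_1 = 0.

Fix the vertex order v_0 < v_1 and write every simplex with vertices in increasing order. Then dim K = 1 and the simplices of K are:

  0-simplices (2): [v_0], [v_1]
  1-simplices (1): [v_0,v_1]

Hence C_0 ≅ Z^2, C_1 ≅ Z^1.

Boundary ∂_1: C_1 → C_0 is given by ∂[p,q] = [q] − [p].
As a 2×1 matrix over Z this has rank 1, with invariant factors (1).

Reading off H_k = ker ∂_k / im ∂_{k+1}:

  H_0: rank C_0 − rank ∂_1 = 2 − 1 = 1, and the invariant factors of ∂_1 are all 1, so H_0 = Z.
  H_1: rank ker ∂_1 − rank ∂_2 = (1 − 1) − 0 = 0, and there is no ∂_2, so H_1 = 0.

As a check, the Euler characteristic is 2 − 1 = 1, which agrees with 1 − 0 = 1.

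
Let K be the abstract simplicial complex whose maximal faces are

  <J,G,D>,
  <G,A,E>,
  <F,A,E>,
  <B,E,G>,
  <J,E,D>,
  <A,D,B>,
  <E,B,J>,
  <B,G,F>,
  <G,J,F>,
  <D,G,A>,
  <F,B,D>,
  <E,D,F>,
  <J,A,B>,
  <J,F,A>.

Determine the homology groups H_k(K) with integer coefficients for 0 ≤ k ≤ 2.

H_0 = Z,  H_1 = Z^2,  H_2 = Z.

Fix the vertex order A < B < D < E < F < G < J and write every simplex with vertices in increasing order. Then dim K = 2 and the simplices of K are:

  0-simplices (7): A, B, D, E, F, G, J
  1-simplices (21): AB, AD, AE, AF, AG, AJ, BD, BE, BF, BG, BJ, DE, DF, DG, DJ, EF, EG, EJ, FG, FJ, GJ
  2-simplices (14): ABD, ABJ, ADG, AEF, AEG, AFJ, BDF, BEG, BEJ, BFG, DEF, DEJ, DGJ, FGJ

giving chain groups C_0 ≅ Z^7, C_1 ≅ Z^21, C_2 ≅ Z^14.

The boundary map ∂_1: C_1 → C_0 is given by ∂[p,q] = [q] − [p].
As a 7×21 matrix over Z this has rank 6, with invariant factors (1,1,1,1,1,1).

The boundary map ∂_2: C_2 → C_1 maps a triangle to the signed sum of its edges. For instance
  ∂AFJ = FJ − AJ + AF,
  ∂DEF = EF − DF + DE.
The resulting 21×14 matrix has rank 13, and its Smith normal form has invariant factors (1,1,1,1,1,1,1,1,1,1,1,1,1).

From H_k ≅ ker(∂_k) / im(∂_{k+1}) we obtain:

  H_0: rank C_0 − rank ∂_1 = 7 − 6 = 1, and the invariant factors of ∂_1 are all 1, so H_0 ≅ Z.
  H_1: rank ker ∂_1 − rank ∂_2 = (21 − 6) − 13 = 2, and the invariant factors of ∂_2 are all 1, so H_1 ≅ Z^2.
  H_2: rank ker ∂_2 − rank ∂_3 = (14 − 13) − 0 = 1, and there is no ∂_3, so H_2 ≅ Z.

(K is a triangulation of the torus T^2.)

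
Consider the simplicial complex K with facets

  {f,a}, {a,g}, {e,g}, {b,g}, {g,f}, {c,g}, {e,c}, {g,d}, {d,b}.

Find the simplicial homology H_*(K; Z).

H_0 ≅ Z,  H_1 ≅ Z^3.

Order the vertices as a < b < c < d < e < f < g. Listing each simplex with vertices in this order, K has dimension 1 with simplices:

  0-simplices (7): a, b, c, d, e, f, g
  1-simplices (9): af, ag, bd, bg, ce, cg, dg, eg, fg

giving chain groups C_0 ≅ Z^7, C_1 ≅ Z^9.

The boundary map ∂_1: C_1 → C_0 sends each edge [p,q] (with p < q) to q − p. For instance
  ∂bg = g − b.
As a 7×9 matrix over Z this has rank 6, with invariant factors (1,1,1,1,1,1).

Now H_k = ker ∂_k / im ∂_{k+1}, so:

  H_0: rank C_0 − rank ∂_1 = 7 − 6 = 1, and the invariant factors of ∂_1 are all 1, so H_0 ≅ Z.
  H_1: rank ker ∂_1 − rank ∂_2 = (9 − 6) − 0 = 3, and there is no ∂_2, so H_1 ≅ Z^3.

As a check, the Euler characteristic is 7 − 9 = -2, which agrees with 1 − 3 = -2.
(K is a triangulation of a wedge of 3 circles.)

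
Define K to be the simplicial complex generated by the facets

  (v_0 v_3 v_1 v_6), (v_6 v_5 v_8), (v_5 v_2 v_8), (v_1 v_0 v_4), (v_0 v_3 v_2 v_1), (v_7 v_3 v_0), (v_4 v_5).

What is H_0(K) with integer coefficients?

H_0 = Z.

K has 9 vertices, 19 edges, 11 triangles, 2 3-simplices.
rank ∂_0 = 0, rank ∂_1 = 8 ⇒ b_0 = 9 − 0 − 8 = 1; all invariant factors of ∂_1 are 1 so no torsion. So H_0 ≅ Z.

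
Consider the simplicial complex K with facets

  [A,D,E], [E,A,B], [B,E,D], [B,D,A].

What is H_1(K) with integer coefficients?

H_1 ≅ 0.

We work with the vertex ordering A < B < D < E. The simplices of K, each written with vertices in increasing order, are:

  0-simplices (4): A, B, D, E
  1-simplices (6): AB, AD, AE, BD, BE, DE
  2-simplices (4): ABD, ABE, ADE, BDE

so the chain groups are C_0 ≅ Z^4, C_1 ≅ Z^6, C_2 ≅ Z^4.

The boundary map ∂_1: C_1 → C_0 maps an edge to its endpoints' difference, ∂[p,q] = q − p.
This gives a 4×6 integer matrix of rank 3; reducing to Smith normal form yields diagonal entries (1,1,1).

The boundary map ∂_2: C_2 → C_1 acts by ∂[p,q,r] = [q,r] − [p,r] + [p,q]. For instance
  ∂ABD = BD − AD + AB,
  ∂BDE = DE − BE + BD.
As a 6×4 matrix over Z this has rank 3, with invariant factors (1,1,1).

From H_k ≅ ker(∂_k) / im(∂_{k+1}) we obtain:

  H_1: rank ker ∂_1 − rank ∂_2 = (6 − 3) − 3 = 0, and the invariant factors of ∂_2 are all 1, so H_1 = 0.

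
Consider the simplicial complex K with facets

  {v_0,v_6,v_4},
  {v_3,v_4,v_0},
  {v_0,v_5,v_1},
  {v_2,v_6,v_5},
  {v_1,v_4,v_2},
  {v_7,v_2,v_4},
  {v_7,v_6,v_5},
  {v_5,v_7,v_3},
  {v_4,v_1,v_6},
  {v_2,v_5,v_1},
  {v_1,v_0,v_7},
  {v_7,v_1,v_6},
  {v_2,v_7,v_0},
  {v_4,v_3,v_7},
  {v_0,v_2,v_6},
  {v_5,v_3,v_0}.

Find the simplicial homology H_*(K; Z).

Order the vertices as v_0 < v_1 < v_2 < v_3 < v_4 < v_5 < v_6 < v_7. Listing each simplex with vertices in this order, K has dimension 2 with simplices:

  0-simplices (8): [v_0], [v_1], [v_2], [v_3], [v_4], [v_5], [v_6], [v_7]
  1-simplices (24): (24 of them)
  2-simplices (16): (16 of them)

Hence C_0 ≅ Z^8, C_1 ≅ Z^24, C_2 ≅ Z^16.

∂_1: C_1 → C_0 is given by ∂[p,q] = [q] − [p]. For instance
  ∂[v_0,v_1] = [v_1] − [v_0].
The resulting 8×24 matrix has rank 7, and its Smith normal form has invariant factors (1,1,1,1,1,1,1).

The boundary map ∂_2: C_2 → C_1 maps a triangle to the signed sum of its edges. For instance
  ∂[v_0,v_1,v_5] = [v_1,v_5] − [v_0,v_5] + [v_0,v_1],
  ∂[v_0,v_2,v_6] = [v_2,v_6] − [v_0,v_6] + [v_0,v_2].
The 24×16 boundary matrix has rank 15 and Smith normal form diag(1,1,1,1,1,1,1,1,1,1,1,1,1,1,1).

Now H_k = ker ∂_k / im ∂_{k+1}, so:

  H_0: rank C_0 − rank ∂_1 = 8 − 7 = 1, and the invariant factors of ∂_1 are all 1, so H_0 ≅ Z.
  H_1: rank ker ∂_1 − rank ∂_2 = (24 − 7) − 15 = 2, and the invariant factors of ∂_2 are all 1, so H_1 ≅ Z^2.
  H_2: rank ker ∂_2 − rank ∂_3 = (16 − 15) − 0 = 1, and there is no ∂_3, so H_2 ≅ Z.

(K is a triangulation of the torus T^2.)

H_0 = Z,  H_1 = Z^2,  H_2 = Z.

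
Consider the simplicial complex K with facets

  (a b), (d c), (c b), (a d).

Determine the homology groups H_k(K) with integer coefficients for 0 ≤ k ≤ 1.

H_0 ≅ Z,  H_1 ≅ Z.

Take the total order a < b < c < d on the vertex set. Then K (dimension 1) consists of the simplices:

  0-simplices (4): a, b, c, d
  1-simplices (4): ab, ad, bc, cd

Hence C_0 ≅ Z^4, C_1 ≅ Z^4.

Boundary ∂_1: C_1 → C_0 maps an edge to its endpoints' difference, ∂[p,q] = q − p. For instance
  ∂ab = b − a.
The 4×4 boundary matrix has rank 3 and Smith normal form diag(1,1,1).

From H_k ≅ ker(∂_k) / im(∂_{k+1}) we obtain:

  H_0: rank C_0 − rank ∂_1 = 4 − 3 = 1, and the invariant factors of ∂_1 are all 1, so H_0 = Z.
  H_1: rank ker ∂_1 − rank ∂_2 = (4 − 3) − 0 = 1, and there is no ∂_2, so H_1 = Z.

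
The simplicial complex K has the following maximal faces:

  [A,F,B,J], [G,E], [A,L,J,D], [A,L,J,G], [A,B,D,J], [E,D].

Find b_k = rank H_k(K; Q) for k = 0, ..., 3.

b_0 = 1, b_1 = 1, b_2 = 0, b_3 = 0.

We work with the vertex ordering A < B < D < E < F < G < J < L. The simplices of K, each written with vertices in increasing order, are:

  0-simplices (8): A, B, D, E, F, G, J, L
  1-simplices (17): AB, AD, AF, AG, AJ, AL, BD, BF, BJ, DE, DJ, DL, EG, FJ, GJ, GL, JL
  2-simplices (13): ABD, ABF, ABJ, ADJ, ADL, AFJ, AGJ, AGL, AJL, BDJ, BFJ, DJL, GJL
  3-simplices (4): ABDJ, ABFJ, ADJL, AGJL

Hence C_0 ≅ Z^8, C_1 ≅ Z^17, C_2 ≅ Z^13, C_3 ≅ Z^4.

The boundary map ∂_1: C_1 → C_0 maps an edge to its endpoints' difference, ∂[p,q] = q − p. For instance
  ∂JL = L − J.
As a 8×17 matrix over Z this has rank 7, with invariant factors (1,1,1,1,1,1,1).

∂_2: C_2 → C_1 acts by ∂[p,q,r] = [q,r] − [p,r] + [p,q]. For instance
  ∂GJL = JL − GL + GJ,
  ∂ADL = DL − AL + AD.
The resulting 17×13 matrix has rank 9, and its Smith normal form has invariant factors (1,1,1,1,1,1,1,1,1).

∂_3: C_3 → C_2 sends each 3-simplex σ to the alternating sum Σ_i (−1)^i (σ with its i-th vertex removed). For instance
  ∂ADJL = DJL − AJL + ADL − ADJ,
  ∂ABDJ = BDJ − ADJ + ABJ − ABD.
The 13×4 boundary matrix has rank 4 and Smith normal form diag(1,1,1,1).

Reading off H_k = ker ∂_k / im ∂_{k+1}:

  H_0: rank C_0 − rank ∂_1 = 8 − 7 = 1, and the invariant factors of ∂_1 are all 1, so H_0 = Z.
  H_1: rank ker ∂_1 − rank ∂_2 = (17 − 7) − 9 = 1, and the invariant factors of ∂_2 are all 1, so H_1 = Z.
  H_2: rank ker ∂_2 − rank ∂_3 = (13 − 9) − 4 = 0, and the invariant factors of ∂_3 are all 1, so H_2 = 0.
  H_3: rank ker ∂_3 − rank ∂_4 = (4 − 4) − 0 = 0, and there is no ∂_4, so H_3 = 0.

As a check, the Euler characteristic is 8 − 17 + 13 − 4 = 0, which agrees with 1 − 1 + 0 − 0 = 0.

Hence the Betti numbers are b_0 = 1, b_1 = 1, b_2 = 0, b_3 = 0.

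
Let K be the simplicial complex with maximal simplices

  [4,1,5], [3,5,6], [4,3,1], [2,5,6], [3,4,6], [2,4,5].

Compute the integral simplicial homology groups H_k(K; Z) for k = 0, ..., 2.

Order the vertices as 1 < 2 < 3 < 4 < 5 < 6. Listing each simplex with vertices in this order, K has dimension 2 with simplices:

  0-simplices (6): [1], [2], [3], [4], [5], [6]
  1-simplices (12): [1,3], [1,4], [1,5], [2,4], [2,5], [2,6], [3,4], [3,5], [3,6], [4,5], [4,6], [5,6]
  2-simplices (6): [1,3,4], [1,4,5], [2,4,5], [2,5,6], [3,4,6], [3,5,6]

so the chain groups are C_0 ≅ Z^6, C_1 ≅ Z^12, C_2 ≅ Z^6.

Boundary ∂_1: C_1 → C_0 sends each edge [p,q] (with p < q) to q − p.
This gives a 6×12 integer matrix of rank 5; reducing to Smith normal form yields diagonal entries (1,1,1,1,1).

The boundary map ∂_2: C_2 → C_1 acts by ∂[p,q,r] = [q,r] − [p,r] + [p,q]. For instance
  ∂[1,4,5] = [4,5] − [1,5] + [1,4],
  ∂[2,5,6] = [5,6] − [2,6] + [2,5].
This gives a 12×6 integer matrix of rank 6; reducing to Smith normal form yields diagonal entries (1,1,1,1,1,1).

Reading off H_k = ker ∂_k / im ∂_{k+1}:

  H_0: rank C_0 − rank ∂_1 = 6 − 5 = 1, and the invariant factors of ∂_1 are all 1, so H_0 = Z.
  H_1: rank ker ∂_1 − rank ∂_2 = (12 − 5) − 6 = 1, and the invariant factors of ∂_2 are all 1, so H_1 = Z.
  H_2: rank ker ∂_2 − rank ∂_3 = (6 − 6) − 0 = 0, and there is no ∂_3, so H_2 = 0.

As a check, the Euler characteristic is 6 − 12 + 6 = 0, which agrees with 1 − 1 + 0 = 0.

H_0 ≅ Z,  H_1 ≅ Z,  H_2 = 0.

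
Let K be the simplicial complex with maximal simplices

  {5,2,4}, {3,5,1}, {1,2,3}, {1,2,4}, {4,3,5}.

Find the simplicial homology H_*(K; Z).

H_0 = Z,  H_1 = Z,  H_2 = 0.

Take the total order 1 < 2 < 3 < 4 < 5 on the vertex set. Then K (dimension 2) consists of the simplices:

  0-simplices (5): [1], [2], [3], [4], [5]
  1-simplices (10): [1,2], [1,3], [1,4], [1,5], [2,3], [2,4], [2,5], [3,4], [3,5], [4,5]
  2-simplices (5): [1,2,3], [1,2,4], [1,3,5], [2,4,5], [3,4,5]

so the chain groups are C_0 ≅ Z^5, C_1 ≅ Z^10, C_2 ≅ Z^5.

The boundary map ∂_1: C_1 → C_0 maps an edge to its endpoints' difference, ∂[p,q] = q − p.
The 5×10 boundary matrix has rank 4 and Smith normal form diag(1,1,1,1).

∂_2: C_2 → C_1 sends each 2-simplex [p,q,r] to [q,r] − [p,r] + [p,q]. For instance
  ∂[2,4,5] = [4,5] − [2,5] + [2,4],
  ∂[1,2,3] = [2,3] − [1,3] + [1,2].
This gives a 10×5 integer matrix of rank 5; reducing to Smith normal form yields diagonal entries (1,1,1,1,1).

Computing H_k = (kernel of ∂_k) / (image of ∂_{k+1}):

  H_0: rank C_0 − rank ∂_1 = 5 − 4 = 1, and the invariant factors of ∂_1 are all 1, so H_0 = Z.
  H_1: rank ker ∂_1 − rank ∂_2 = (10 − 4) − 5 = 1, and the invariant factors of ∂_2 are all 1, so H_1 = Z.
  H_2: rank ker ∂_2 − rank ∂_3 = (5 − 5) − 0 = 0, and there is no ∂_3, so H_2 = 0.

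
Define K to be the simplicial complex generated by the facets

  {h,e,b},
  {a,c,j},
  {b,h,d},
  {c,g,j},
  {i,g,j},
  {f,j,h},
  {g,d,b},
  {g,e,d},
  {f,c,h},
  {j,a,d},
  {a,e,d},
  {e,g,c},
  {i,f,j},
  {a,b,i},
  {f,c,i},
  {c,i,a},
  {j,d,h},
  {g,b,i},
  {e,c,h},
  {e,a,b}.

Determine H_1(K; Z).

H_1 = Z ⊕ Z/2.

Order the vertices as a < b < c < d < e < f < g < h < i < j. Listing each simplex with vertices in this order, K has dimension 2 with simplices:

  0-simplices (10): a, b, c, d, e, f, g, h, i, j
  1-simplices (30): ab, ac, ad, ae, ai, aj, bd, be, bg, bh, bi, ce, cf, cg, ch, ci, cj, de, dg, dh, dj, eg, eh, fh, fi, fj, gi, gj, hj, ij
  2-simplices (20): abe, abi, aci, acj, ade, adj, bdg, bdh, beh, bgi, ceg, ceh, cfh, cfi, cgj, deg, dhj, fhj, fij, gij

so the chain groups are C_0 ≅ Z^10, C_1 ≅ Z^30, C_2 ≅ Z^20.

Boundary ∂_1: C_1 → C_0 sends each edge [p,q] (with p < q) to q − p. For instance
  ∂ae = e − a.
This gives a 10×30 integer matrix of rank 9; reducing to Smith normal form yields diagonal entries (1,1,1,1,1,1,1,1,1).

The boundary map ∂_2: C_2 → C_1 acts by ∂[p,q,r] = [q,r] − [p,r] + [p,q]. For instance
  ∂adj = dj − aj + ad,
  ∂bgi = gi − bi + bg.
The resulting 30×20 matrix has rank 20, and its Smith normal form has invariant factors (1,1,1,1,1,1,1,1,1,1,1,1,1,1,1,1,1,1,1,2).

Reading off H_k = ker ∂_k / im ∂_{k+1}:

  H_1: rank ker ∂_1 − rank ∂_2 = (30 − 9) − 20 = 1, and ∂_2 has invariant factor 2 > 1, so H_1 ≅ Z ⊕ Z/2.

(K is a triangulation of the Klein bottle.)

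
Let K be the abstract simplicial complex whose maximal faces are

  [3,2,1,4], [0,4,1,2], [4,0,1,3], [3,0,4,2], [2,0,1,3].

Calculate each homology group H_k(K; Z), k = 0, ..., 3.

H_0 = Z,  H_1 = 0,  H_2 = 0,  H_3 = Z.

K has 5 vertices, 10 edges, 10 triangles, 5 3-simplices.
rank ∂_0 = 0, rank ∂_1 = 4 ⇒ b_0 = 5 − 0 − 4 = 1; all invariant factors of ∂_1 are 1 so no torsion. So H_0 ≅ Z.
rank ∂_1 = 4, rank ∂_2 = 6 ⇒ b_1 = 10 − 4 − 6 = 0; all invariant factors of ∂_2 are 1 so no torsion. So H_1 ≅ 0.
rank ∂_2 = 6, rank ∂_3 = 4 ⇒ b_2 = 10 − 6 − 4 = 0; all invariant factors of ∂_3 are 1 so no torsion. So H_2 ≅ 0.
rank ∂_3 = 4, rank ∂_4 = 0 ⇒ b_3 = 5 − 4 − 0 = 1. So H_3 ≅ Z.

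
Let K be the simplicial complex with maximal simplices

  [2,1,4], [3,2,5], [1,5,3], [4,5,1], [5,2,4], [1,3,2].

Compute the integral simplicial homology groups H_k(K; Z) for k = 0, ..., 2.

H_0 = Z,  H_1 = 0,  H_2 = Z.

K has 5 vertices, 9 edges, 6 triangles.
rank ∂_0 = 0, rank ∂_1 = 4 ⇒ b_0 = 5 − 0 − 4 = 1; all invariant factors of ∂_1 are 1 so no torsion. So H_0 = Z.
rank ∂_1 = 4, rank ∂_2 = 5 ⇒ b_1 = 9 − 4 − 5 = 0; all invariant factors of ∂_2 are 1 so no torsion. So H_1 = 0.
rank ∂_2 = 5, rank ∂_3 = 0 ⇒ b_2 = 6 − 5 − 0 = 1. So H_2 = Z.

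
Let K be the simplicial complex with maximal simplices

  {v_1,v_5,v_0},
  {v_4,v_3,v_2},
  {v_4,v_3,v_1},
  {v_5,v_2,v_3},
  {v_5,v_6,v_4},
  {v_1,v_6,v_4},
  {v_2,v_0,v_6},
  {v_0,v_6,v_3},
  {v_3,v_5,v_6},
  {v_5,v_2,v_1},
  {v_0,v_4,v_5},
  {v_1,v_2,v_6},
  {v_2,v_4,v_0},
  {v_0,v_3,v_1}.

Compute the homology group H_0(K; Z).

H_0 = Z.

We work with the vertex ordering v_0 < v_1 < v_2 < v_3 < v_4 < v_5 < v_6. The simplices of K, each written with vertices in increasing order, are:

  0-simplices (7): [v_0], [v_1], [v_2], [v_3], [v_4], [v_5], [v_6]
  1-simplices (21): (21 of them)
  2-simplices (14): (14 of them)

giving chain groups C_0 ≅ Z^7, C_1 ≅ Z^21, C_2 ≅ Z^14.

The boundary map ∂_1: C_1 → C_0 is given by ∂[p,q] = [q] − [p].
This gives a 7×21 integer matrix of rank 6; reducing to Smith normal form yields diagonal entries (1,1,1,1,1,1).

∂_2: C_2 → C_1 sends each 2-simplex [p,q,r] to [q,r] − [p,r] + [p,q]. For instance
  ∂[v_1,v_2,v_5] = [v_2,v_5] − [v_1,v_5] + [v_1,v_2],
  ∂[v_0,v_3,v_6] = [v_3,v_6] − [v_0,v_6] + [v_0,v_3].
This gives a 21×14 integer matrix of rank 13; reducing to Smith normal form yields diagonal entries (1,1,1,1,1,1,1,1,1,1,1,1,1).

Now H_k = ker ∂_k / im ∂_{k+1}, so:

  H_0: rank C_0 − rank ∂_1 = 7 − 6 = 1, and the invariant factors of ∂_1 are all 1, so H_0 = Z.

(K is a triangulation of the torus T^2.)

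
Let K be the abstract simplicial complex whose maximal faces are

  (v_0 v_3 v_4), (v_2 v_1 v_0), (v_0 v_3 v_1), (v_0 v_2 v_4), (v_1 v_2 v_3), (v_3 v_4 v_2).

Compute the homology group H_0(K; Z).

We work with the vertex ordering v_0 < v_1 < v_2 < v_3 < v_4. The simplices of K, each written with vertices in increasing order, are:

  0-simplices (5): [v_0], [v_1], [v_2], [v_3], [v_4]
  1-simplices (9): [v_0,v_1], [v_0,v_2], [v_0,v_3], [v_0,v_4], [v_1,v_2], [v_1,v_3], [v_2,v_3], [v_2,v_4], [v_3,v_4]
  2-simplices (6): [v_0,v_1,v_2], [v_0,v_1,v_3], [v_0,v_2,v_4], [v_0,v_3,v_4], [v_1,v_2,v_3], [v_2,v_3,v_4]

giving chain groups C_0 ≅ Z^5, C_1 ≅ Z^9, C_2 ≅ Z^6.

∂_1: C_1 → C_0 sends each edge [p,q] (with p < q) to q − p. For instance
  ∂[v_3,v_4] = [v_4] − [v_3].
The 5×9 boundary matrix has rank 4 and Smith normal form diag(1,1,1,1).

∂_2: C_2 → C_1 sends each 2-simplex [p,q,r] to [q,r] − [p,r] + [p,q]. For instance
  ∂[v_0,v_1,v_2] = [v_1,v_2] − [v_0,v_2] + [v_0,v_1],
  ∂[v_1,v_2,v_3] = [v_2,v_3] − [v_1,v_3] + [v_1,v_2].
The resulting 9×6 matrix has rank 5, and its Smith normal form has invariant factors (1,1,1,1,1).

Now H_k = ker ∂_k / im ∂_{k+1}, so:

  H_0: rank C_0 − rank ∂_1 = 5 − 4 = 1, and the invariant factors of ∂_1 are all 1, so H_0 ≅ Z.

H_0 = Z.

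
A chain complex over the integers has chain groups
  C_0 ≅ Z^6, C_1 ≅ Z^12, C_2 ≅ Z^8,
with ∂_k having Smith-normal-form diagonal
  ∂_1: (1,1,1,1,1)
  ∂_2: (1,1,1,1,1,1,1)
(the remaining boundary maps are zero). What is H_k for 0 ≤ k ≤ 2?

H_0: b_0 = 6 − 0 − 5 = 1; torsion from ∂_1 factors > 1: none. So H_0 ≅ Z.
H_1: b_1 = 12 − 5 − 7 = 0; torsion from ∂_2 factors > 1: none. So H_1 ≅ 0.
H_2: b_2 = 8 − 7 − 0 = 1; torsion from ∂_3 factors > 1: none. So H_2 ≅ Z.

H_0 ≅ Z,  H_1 = 0,  H_2 ≅ Z.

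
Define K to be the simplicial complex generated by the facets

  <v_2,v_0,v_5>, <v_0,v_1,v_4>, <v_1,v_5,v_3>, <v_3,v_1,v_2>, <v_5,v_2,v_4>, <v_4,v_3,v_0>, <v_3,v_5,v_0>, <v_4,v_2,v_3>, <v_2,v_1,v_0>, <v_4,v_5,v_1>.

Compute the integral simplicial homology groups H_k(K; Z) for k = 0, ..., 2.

Order the vertices as v_0 < v_1 < v_2 < v_3 < v_4 < v_5. Listing each simplex with vertices in this order, K has dimension 2 with simplices:

  0-simplices (6): [v_0], [v_1], [v_2], [v_3], [v_4], [v_5]
  1-simplices (15): (15 of them)
  2-simplices (10): [v_0,v_1,v_2], [v_0,v_1,v_4], [v_0,v_2,v_5], [v_0,v_3,v_4], [v_0,v_3,v_5], [v_1,v_2,v_3], [v_1,v_3,v_5], [v_1,v_4,v_5], [v_2,v_3,v_4], [v_2,v_4,v_5]

giving chain groups C_0 ≅ Z^6, C_1 ≅ Z^15, C_2 ≅ Z^10.

The boundary map ∂_1: C_1 → C_0 sends each edge [p,q] (with p < q) to q − p. For instance
  ∂[v_3,v_4] = [v_4] − [v_3].
The 6×15 boundary matrix has rank 5 and Smith normal form diag(1,1,1,1,1).

∂_2: C_2 → C_1 maps a triangle to the signed sum of its edges. For instance
  ∂[v_0,v_1,v_4] = [v_1,v_4] − [v_0,v_4] + [v_0,v_1],
  ∂[v_0,v_3,v_4] = [v_3,v_4] − [v_0,v_4] + [v_0,v_3].
The 15×10 boundary matrix has rank 10 and Smith normal form diag(1,1,1,1,1,1,1,1,1,2).

Now H_k = ker ∂_k / im ∂_{k+1}, so:

  H_0: rank C_0 − rank ∂_1 = 6 − 5 = 1, and the invariant factors of ∂_1 are all 1, so H_0 ≅ Z.
  H_1: rank ker ∂_1 − rank ∂_2 = (15 − 5) − 10 = 0, and ∂_2 has invariant factor 2 > 1, so H_1 ≅ Z/2Z.
  H_2: rank ker ∂_2 − rank ∂_3 = (10 − 10) − 0 = 0, and there is no ∂_3, so H_2 ≅ 0.

H_0 = Z,  H_1 = Z/2Z,  H_2 = 0.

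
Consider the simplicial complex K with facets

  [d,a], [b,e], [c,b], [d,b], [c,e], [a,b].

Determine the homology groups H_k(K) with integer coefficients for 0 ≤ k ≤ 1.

We work with the vertex ordering a < b < c < d < e. The simplices of K, each written with vertices in increasing order, are:

  0-simplices (5): a, b, c, d, e
  1-simplices (6): ab, ad, bc, bd, be, ce

giving chain groups C_0 ≅ Z^5, C_1 ≅ Z^6.

∂_1: C_1 → C_0 sends each edge [p,q] (with p < q) to q − p.
The 5×6 boundary matrix has rank 4 and Smith normal form diag(1,1,1,1).

Computing H_k = (kernel of ∂_k) / (image of ∂_{k+1}):

  H_0: rank C_0 − rank ∂_1 = 5 − 4 = 1, and the invariant factors of ∂_1 are all 1, so H_0 = Z.
  H_1: rank ker ∂_1 − rank ∂_2 = (6 − 4) − 0 = 2, and there is no ∂_2, so H_1 = Z^2.

(K is a triangulation of a wedge of 2 circles.)

H_0 ≅ Z,  H_1 ≅ Z^2.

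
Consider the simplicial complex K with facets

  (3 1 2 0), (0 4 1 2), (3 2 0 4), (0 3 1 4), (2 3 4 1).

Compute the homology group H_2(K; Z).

H_2 = 0.

Fix the vertex order 0 < 1 < 2 < 3 < 4 and write every simplex with vertices in increasing order. Then dim K = 3 and the simplices of K are:

  0-simplices (5): [0], [1], [2], [3], [4]
  1-simplices (10): [0,1], [0,2], [0,3], [0,4], [1,2], [1,3], [1,4], [2,3], [2,4], [3,4]
  2-simplices (10): [0,1,2], [0,1,3], [0,1,4], [0,2,3], [0,2,4], [0,3,4], [1,2,3], [1,2,4], [1,3,4], [2,3,4]
  3-simplices (5): [0,1,2,3], [0,1,2,4], [0,1,3,4], [0,2,3,4], [1,2,3,4]

Hence C_0 ≅ Z^5, C_1 ≅ Z^10, C_2 ≅ Z^10, C_3 ≅ Z^5.

∂_1: C_1 → C_0 sends each edge [p,q] (with p < q) to q − p.
The resulting 5×10 matrix has rank 4, and its Smith normal form has invariant factors (1,1,1,1).

The boundary map ∂_2: C_2 → C_1 maps a triangle to the signed sum of its edges. For instance
  ∂[0,2,3] = [2,3] − [0,3] + [0,2],
  ∂[0,3,4] = [3,4] − [0,4] + [0,3].
This gives a 10×10 integer matrix of rank 6; reducing to Smith normal form yields diagonal entries (1,1,1,1,1,1).

∂_3: C_3 → C_2 sends each 3-simplex σ to the alternating sum Σ_i (−1)^i (σ with its i-th vertex removed). For instance
  ∂[0,1,3,4] = [1,3,4] − [0,3,4] + [0,1,4] − [0,1,3],
  ∂[0,1,2,3] = [1,2,3] − [0,2,3] + [0,1,3] − [0,1,2].
The resulting 10×5 matrix has rank 4, and its Smith normal form has invariant factors (1,1,1,1).

Reading off H_k = ker ∂_k / im ∂_{k+1}:

  H_2: rank ker ∂_2 − rank ∂_3 = (10 − 6) − 4 = 0, and the invariant factors of ∂_3 are all 1, so H_2 ≅ 0.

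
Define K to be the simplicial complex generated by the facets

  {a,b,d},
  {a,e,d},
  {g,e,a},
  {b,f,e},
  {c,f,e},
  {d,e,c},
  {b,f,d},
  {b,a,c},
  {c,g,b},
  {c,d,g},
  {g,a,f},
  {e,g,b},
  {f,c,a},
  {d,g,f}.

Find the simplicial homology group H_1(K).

Order the vertices as a < b < c < d < e < f < g. Listing each simplex with vertices in this order, K has dimension 2 with simplices:

  0-simplices (7): a, b, c, d, e, f, g
  1-simplices (21): ab, ac, ad, ae, af, ag, bc, bd, be, bf, bg, cd, ce, cf, cg, de, df, dg, ef, eg, fg
  2-simplices (14): abc, abd, acf, ade, aeg, afg, bcg, bdf, bef, beg, cde, cdg, cef, dfg

giving chain groups C_0 ≅ Z^7, C_1 ≅ Z^21, C_2 ≅ Z^14.

Boundary ∂_1: C_1 → C_0 sends each edge [p,q] (with p < q) to q − p.
The 7×21 boundary matrix has rank 6 and Smith normal form diag(1,1,1,1,1,1).

∂_2: C_2 → C_1 acts by ∂[p,q,r] = [q,r] − [p,r] + [p,q]. For instance
  ∂bef = ef − bf + be,
  ∂dfg = fg − dg + df.
This gives a 21×14 integer matrix of rank 13; reducing to Smith normal form yields diagonal entries (1,1,1,1,1,1,1,1,1,1,1,1,1).

Computing H_k = (kernel of ∂_k) / (image of ∂_{k+1}):

  H_1: rank ker ∂_1 − rank ∂_2 = (21 − 6) − 13 = 2, and the invariant factors of ∂_2 are all 1, so H_1 = Z^2.

(K is a triangulation of the torus T^2.)

H_1 ≅ Z^2.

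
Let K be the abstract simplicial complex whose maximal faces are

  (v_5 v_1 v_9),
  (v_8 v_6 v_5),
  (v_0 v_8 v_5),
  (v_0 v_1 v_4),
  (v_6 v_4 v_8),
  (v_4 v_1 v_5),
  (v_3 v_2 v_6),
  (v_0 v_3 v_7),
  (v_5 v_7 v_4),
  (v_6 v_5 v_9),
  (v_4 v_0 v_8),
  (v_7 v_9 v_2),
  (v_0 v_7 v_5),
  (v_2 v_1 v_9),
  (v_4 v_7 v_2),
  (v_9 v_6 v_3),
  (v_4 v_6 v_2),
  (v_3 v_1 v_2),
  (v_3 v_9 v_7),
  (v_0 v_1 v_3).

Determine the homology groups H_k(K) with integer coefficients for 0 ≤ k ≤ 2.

Order the vertices as v_0 < v_1 < v_2 < v_3 < v_4 < v_5 < v_6 < v_7 < v_8 < v_9. Listing each simplex with vertices in this order, K has dimension 2 with simplices:

  0-simplices (10): [v_0], [v_1], [v_2], [v_3], [v_4], [v_5], [v_6], [v_7], [v_8], [v_9]
  1-simplices (30): (30 of them)
  2-simplices (20): (20 of them)

giving chain groups C_0 ≅ Z^10, C_1 ≅ Z^30, C_2 ≅ Z^20.

Boundary ∂_1: C_1 → C_0 maps an edge to its endpoints' difference, ∂[p,q] = q − p. For instance
  ∂[v_1,v_3] = [v_3] − [v_1].
This gives a 10×30 integer matrix of rank 9; reducing to Smith normal form yields diagonal entries (1,1,1,1,1,1,1,1,1).

∂_2: C_2 → C_1 acts by ∂[p,q,r] = [q,r] − [p,r] + [p,q]. For instance
  ∂[v_4,v_5,v_7] = [v_5,v_7] − [v_4,v_7] + [v_4,v_5],
  ∂[v_0,v_4,v_8] = [v_4,v_8] − [v_0,v_8] + [v_0,v_4].
The resulting 30×20 matrix has rank 20, and its Smith normal form has invariant factors (1,1,1,1,1,1,1,1,1,1,1,1,1,1,1,1,1,1,1,2).

From H_k ≅ ker(∂_k) / im(∂_{k+1}) we obtain:

  H_0: rank C_0 − rank ∂_1 = 10 − 9 = 1, and the invariant factors of ∂_1 are all 1, so H_0 ≅ Z.
  H_1: rank ker ∂_1 − rank ∂_2 = (30 − 9) − 20 = 1, and ∂_2 has invariant factor 2 > 1, so H_1 ≅ Z ⊕ Z/2.
  H_2: rank ker ∂_2 − rank ∂_3 = (20 − 20) − 0 = 0, and there is no ∂_3, so H_2 ≅ 0.

As a check, the Euler characteristic is 10 − 30 + 20 = 0, which agrees with 1 − 1 + 0 = 0.

H_0 ≅ Z,  H_1 ≅ Z ⊕ Z/2,  H_2 = 0.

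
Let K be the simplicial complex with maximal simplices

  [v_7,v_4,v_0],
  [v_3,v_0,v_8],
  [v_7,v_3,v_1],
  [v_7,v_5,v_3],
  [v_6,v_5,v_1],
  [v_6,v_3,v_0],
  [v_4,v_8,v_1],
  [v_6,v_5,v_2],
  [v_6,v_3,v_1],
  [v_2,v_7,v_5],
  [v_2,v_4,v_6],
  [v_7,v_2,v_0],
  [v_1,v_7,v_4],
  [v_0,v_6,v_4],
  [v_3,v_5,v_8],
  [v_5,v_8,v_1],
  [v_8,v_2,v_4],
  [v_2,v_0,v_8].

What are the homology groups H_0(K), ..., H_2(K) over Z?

We work with the vertex ordering v_0 < v_1 < v_2 < v_3 < v_4 < v_5 < v_6 < v_7 < v_8. The simplices of K, each written with vertices in increasing order, are:

  0-simplices (9): [v_0], [v_1], [v_2], [v_3], [v_4], [v_5], [v_6], [v_7], [v_8]
  1-simplices (27): (27 of them)
  2-simplices (18): (18 of them)

giving chain groups C_0 ≅ Z^9, C_1 ≅ Z^27, C_2 ≅ Z^18.

The boundary map ∂_1: C_1 → C_0 is given by ∂[p,q] = [q] − [p]. For instance
  ∂[v_3,v_8] = [v_8] − [v_3].
As a 9×27 matrix over Z this has rank 8, with invariant factors (1,1,1,1,1,1,1,1).

Boundary ∂_2: C_2 → C_1 sends each 2-simplex [p,q,r] to [q,r] − [p,r] + [p,q]. For instance
  ∂[v_2,v_4,v_6] = [v_4,v_6] − [v_2,v_6] + [v_2,v_4],
  ∂[v_0,v_3,v_6] = [v_3,v_6] − [v_0,v_6] + [v_0,v_3].
The resulting 27×18 matrix has rank 18, and its Smith normal form has invariant factors (1,1,1,1,1,1,1,1,1,1,1,1,1,1,1,1,1,2).

From H_k ≅ ker(∂_k) / im(∂_{k+1}) we obtain:

  H_0: rank C_0 − rank ∂_1 = 9 − 8 = 1, and the invariant factors of ∂_1 are all 1, so H_0 = Z.
  H_1: rank ker ∂_1 − rank ∂_2 = (27 − 8) − 18 = 1, and ∂_2 has invariant factor 2 > 1, so H_1 = Z ⊕ Z/2.
  H_2: rank ker ∂_2 − rank ∂_3 = (18 − 18) − 0 = 0, and there is no ∂_3, so H_2 = 0.

As a check, the Euler characteristic is 9 − 27 + 18 = 0, which agrees with 1 − 1 + 0 = 0.

H_0 = Z,  H_1 = Z ⊕ Z/2,  H_2 = 0.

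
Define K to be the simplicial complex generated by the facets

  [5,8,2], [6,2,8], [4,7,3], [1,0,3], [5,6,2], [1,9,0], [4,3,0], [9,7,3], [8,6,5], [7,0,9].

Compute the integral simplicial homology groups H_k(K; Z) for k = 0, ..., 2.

H_0 = Z^2,  H_1 = Z,  H_2 = Z.

Fix the vertex order 0 < 1 < 2 < 3 < 4 < 5 < 6 < 7 < 8 < 9 and write every simplex with vertices in increasing order. Then dim K = 2 and the simplices of K are:

  0-simplices (10): [0], [1], [2], [3], [4], [5], [6], [7], [8], [9]
  1-simplices (18): [0,1], [0,3], [0,4], [0,7], [0,9], [1,3], [1,9], [2,5], [2,6], [2,8], [3,4], [3,7], [3,9], [4,7], [5,6], [5,8], [6,8], [7,9]
  2-simplices (10): [0,1,3], [0,1,9], [0,3,4], [0,7,9], [2,5,6], [2,5,8], [2,6,8], [3,4,7], [3,7,9], [5,6,8]

so the chain groups are C_0 ≅ Z^10, C_1 ≅ Z^18, C_2 ≅ Z^10.

The boundary map ∂_1: C_1 → C_0 sends each edge [p,q] (with p < q) to q − p. For instance
  ∂[6,8] = [8] − [6].
The 10×18 boundary matrix has rank 8 and Smith normal form diag(1,1,1,1,1,1,1,1).

Boundary ∂_2: C_2 → C_1 maps a triangle to the signed sum of its edges. For instance
  ∂[3,4,7] = [4,7] − [3,7] + [3,4],
  ∂[2,5,8] = [5,8] − [2,8] + [2,5].
This gives a 18×10 integer matrix of rank 9; reducing to Smith normal form yields diagonal entries (1,1,1,1,1,1,1,1,1).

Now H_k = ker ∂_k / im ∂_{k+1}, so:

  H_0: rank C_0 − rank ∂_1 = 10 − 8 = 2, and the invariant factors of ∂_1 are all 1, so H_0 ≅ Z^2.
  H_1: rank ker ∂_1 − rank ∂_2 = (18 − 8) − 9 = 1, and the invariant factors of ∂_2 are all 1, so H_1 ≅ Z.
  H_2: rank ker ∂_2 − rank ∂_3 = (10 − 9) − 0 = 1, and there is no ∂_3, so H_2 ≅ Z.

As a check, the Euler characteristic is 10 − 18 + 10 = 2, which agrees with 2 − 1 + 1 = 2.
(K is a triangulation of the disjoint union of the cylinder S^1 x I and the 2-sphere S^2.)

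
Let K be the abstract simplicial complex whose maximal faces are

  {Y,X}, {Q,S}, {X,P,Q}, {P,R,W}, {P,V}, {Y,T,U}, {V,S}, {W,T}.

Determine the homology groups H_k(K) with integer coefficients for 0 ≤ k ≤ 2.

H_0 = Z,  H_1 = Z^2,  H_2 = 0.

K has 10 vertices, 14 edges, 3 triangles.
rank ∂_0 = 0, rank ∂_1 = 9 ⇒ b_0 = 10 − 0 − 9 = 1; all invariant factors of ∂_1 are 1 so no torsion. So H_0 = Z.
rank ∂_1 = 9, rank ∂_2 = 3 ⇒ b_1 = 14 − 9 − 3 = 2; all invariant factors of ∂_2 are 1 so no torsion. So H_1 = Z^2.
rank ∂_2 = 3, rank ∂_3 = 0 ⇒ b_2 = 3 − 3 − 0 = 0. So H_2 = 0.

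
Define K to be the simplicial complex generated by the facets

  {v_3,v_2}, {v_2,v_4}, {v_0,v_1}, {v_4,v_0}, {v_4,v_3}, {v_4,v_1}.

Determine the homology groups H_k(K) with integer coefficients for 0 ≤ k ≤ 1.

Take the total order v_0 < v_1 < v_2 < v_3 < v_4 on the vertex set. Then K (dimension 1) consists of the simplices:

  0-simplices (5): [v_0], [v_1], [v_2], [v_3], [v_4]
  1-simplices (6): [v_0,v_1], [v_0,v_4], [v_1,v_4], [v_2,v_3], [v_2,v_4], [v_3,v_4]

Hence C_0 ≅ Z^5, C_1 ≅ Z^6.

Boundary ∂_1: C_1 → C_0 is given by ∂[p,q] = [q] − [p]. For instance
  ∂[v_2,v_3] = [v_3] − [v_2].
This gives a 5×6 integer matrix of rank 4; reducing to Smith normal form yields diagonal entries (1,1,1,1).

Reading off H_k = ker ∂_k / im ∂_{k+1}:

  H_0: rank C_0 − rank ∂_1 = 5 − 4 = 1, and the invariant factors of ∂_1 are all 1, so H_0 ≅ Z.
  H_1: rank ker ∂_1 − rank ∂_2 = (6 − 4) − 0 = 2, and there is no ∂_2, so H_1 ≅ Z^2.

As a check, the Euler characteristic is 5 − 6 = -1, which agrees with 1 − 2 = -1.

H_0 = Z,  H_1 = Z^2.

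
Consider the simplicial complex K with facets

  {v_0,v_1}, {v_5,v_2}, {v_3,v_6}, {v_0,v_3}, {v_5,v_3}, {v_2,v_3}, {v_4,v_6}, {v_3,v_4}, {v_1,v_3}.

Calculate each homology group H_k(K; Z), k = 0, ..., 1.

We work with the vertex ordering v_0 < v_1 < v_2 < v_3 < v_4 < v_5 < v_6. The simplices of K, each written with vertices in increasing order, are:

  0-simplices (7): [v_0], [v_1], [v_2], [v_3], [v_4], [v_5], [v_6]
  1-simplices (9): [v_0,v_1], [v_0,v_3], [v_1,v_3], [v_2,v_3], [v_2,v_5], [v_3,v_4], [v_3,v_5], [v_3,v_6], [v_4,v_6]

so the chain groups are C_0 ≅ Z^7, C_1 ≅ Z^9.

∂_1: C_1 → C_0 is given by ∂[p,q] = [q] − [p]. For instance
  ∂[v_4,v_6] = [v_6] − [v_4].
As a 7×9 matrix over Z this has rank 6, with invariant factors (1,1,1,1,1,1).

Computing H_k = (kernel of ∂_k) / (image of ∂_{k+1}):

  H_0: rank C_0 − rank ∂_1 = 7 − 6 = 1, and the invariant factors of ∂_1 are all 1, so H_0 ≅ Z.
  H_1: rank ker ∂_1 − rank ∂_2 = (9 − 6) − 0 = 3, and there is no ∂_2, so H_1 ≅ Z^3.

(K is a triangulation of a wedge of 3 circles.)

H_0 ≅ Z,  H_1 ≅ Z^3.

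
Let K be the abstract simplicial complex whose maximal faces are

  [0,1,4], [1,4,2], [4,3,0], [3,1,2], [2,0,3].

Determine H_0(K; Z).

K has 5 vertices, 10 edges, 5 triangles.
rank ∂_0 = 0, rank ∂_1 = 4 ⇒ b_0 = 5 − 0 − 4 = 1; all invariant factors of ∂_1 are 1 so no torsion. So H_0 = Z.

H_0 ≅ Z.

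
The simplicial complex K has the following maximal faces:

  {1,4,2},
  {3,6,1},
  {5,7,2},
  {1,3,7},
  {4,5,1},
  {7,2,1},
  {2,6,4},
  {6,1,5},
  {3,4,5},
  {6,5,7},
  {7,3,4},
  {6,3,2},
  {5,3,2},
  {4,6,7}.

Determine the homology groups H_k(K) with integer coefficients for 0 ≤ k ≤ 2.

Take the total order 1 < 2 < 3 < 4 < 5 < 6 < 7 on the vertex set. Then K (dimension 2) consists of the simplices:

  0-simplices (7): [1], [2], [3], [4], [5], [6], [7]
  1-simplices (21): [1,2], [1,3], [1,4], [1,5], [1,6], [1,7], [2,3], [2,4], [2,5], [2,6], [2,7], [3,4], [3,5], [3,6], [3,7], [4,5], [4,6], [4,7], [5,6], [5,7], [6,7]
  2-simplices (14): [1,2,4], [1,2,7], [1,3,6], [1,3,7], [1,4,5], [1,5,6], [2,3,5], [2,3,6], [2,4,6], [2,5,7], [3,4,5], [3,4,7], [4,6,7], [5,6,7]

so the chain groups are C_0 ≅ Z^7, C_1 ≅ Z^21, C_2 ≅ Z^14.

Boundary ∂_1: C_1 → C_0 sends each edge [p,q] (with p < q) to q − p. For instance
  ∂[2,3] = [3] − [2].
The resulting 7×21 matrix has rank 6, and its Smith normal form has invariant factors (1,1,1,1,1,1).

The boundary map ∂_2: C_2 → C_1 sends each 2-simplex [p,q,r] to [q,r] − [p,r] + [p,q]. For instance
  ∂[2,3,6] = [3,6] − [2,6] + [2,3],
  ∂[2,5,7] = [5,7] − [2,7] + [2,5].
The 21×14 boundary matrix has rank 13 and Smith normal form diag(1,1,1,1,1,1,1,1,1,1,1,1,1).

From H_k ≅ ker(∂_k) / im(∂_{k+1}) we obtain:

  H_0: rank C_0 − rank ∂_1 = 7 − 6 = 1, and the invariant factors of ∂_1 are all 1, so H_0 = Z.
  H_1: rank ker ∂_1 − rank ∂_2 = (21 − 6) − 13 = 2, and the invariant factors of ∂_2 are all 1, so H_1 = Z^2.
  H_2: rank ker ∂_2 − rank ∂_3 = (14 − 13) − 0 = 1, and there is no ∂_3, so H_2 = Z.

(K is a triangulation of the torus T^2.)

H_0 = Z,  H_1 = Z^2,  H_2 = Z.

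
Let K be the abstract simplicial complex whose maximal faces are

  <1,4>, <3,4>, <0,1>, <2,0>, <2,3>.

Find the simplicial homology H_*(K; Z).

Order the vertices as 0 < 1 < 2 < 3 < 4. Listing each simplex with vertices in this order, K has dimension 1 with simplices:

  0-simplices (5): [0], [1], [2], [3], [4]
  1-simplices (5): [0,1], [0,2], [1,4], [2,3], [3,4]

Hence C_0 ≅ Z^5, C_1 ≅ Z^5.

∂_1: C_1 → C_0 is given by ∂[p,q] = [q] − [p]. For instance
  ∂[2,3] = [3] − [2].
This gives a 5×5 integer matrix of rank 4; reducing to Smith normal form yields diagonal entries (1,1,1,1).

Reading off H_k = ker ∂_k / im ∂_{k+1}:

  H_0: rank C_0 − rank ∂_1 = 5 − 4 = 1, and the invariant factors of ∂_1 are all 1, so H_0 ≅ Z.
  H_1: rank ker ∂_1 − rank ∂_2 = (5 − 4) − 0 = 1, and there is no ∂_2, so H_1 ≅ Z.

As a check, the Euler characteristic is 5 − 5 = 0, which agrees with 1 − 1 = 0.
(K is a triangulation of the circle S^1.)

H_0 ≅ Z,  H_1 ≅ Z.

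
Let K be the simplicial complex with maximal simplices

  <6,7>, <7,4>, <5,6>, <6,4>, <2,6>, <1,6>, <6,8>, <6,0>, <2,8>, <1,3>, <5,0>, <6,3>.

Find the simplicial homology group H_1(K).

Fix the vertex order 0 < 1 < 2 < 3 < 4 < 5 < 6 < 7 < 8 and write every simplex with vertices in increasing order. Then dim K = 1 and the simplices of K are:

  0-simplices (9): [0], [1], [2], [3], [4], [5], [6], [7], [8]
  1-simplices (12): [0,5], [0,6], [1,3], [1,6], [2,6], [2,8], [3,6], [4,6], [4,7], [5,6], [6,7], [6,8]

Hence C_0 ≅ Z^9, C_1 ≅ Z^12.

The boundary map ∂_1: C_1 → C_0 maps an edge to its endpoints' difference, ∂[p,q] = q − p. For instance
  ∂[2,8] = [8] − [2].
As a 9×12 matrix over Z this has rank 8, with invariant factors (1,1,1,1,1,1,1,1).

From H_k ≅ ker(∂_k) / im(∂_{k+1}) we obtain:

  H_1: rank ker ∂_1 − rank ∂_2 = (12 − 8) − 0 = 4, and there is no ∂_2, so H_1 ≅ Z^4.

(K is a triangulation of a wedge of 4 circles.)

H_1 ≅ Z^4.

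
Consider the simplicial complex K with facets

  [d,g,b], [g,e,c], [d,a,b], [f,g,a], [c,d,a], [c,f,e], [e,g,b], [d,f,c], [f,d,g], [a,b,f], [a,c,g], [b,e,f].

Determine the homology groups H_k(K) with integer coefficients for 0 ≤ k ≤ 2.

K has 7 vertices, 18 edges, 12 triangles.
rank ∂_0 = 0, rank ∂_1 = 6 ⇒ b_0 = 7 − 0 − 6 = 1; all invariant factors of ∂_1 are 1 so no torsion. So H_0 ≅ Z.
rank ∂_1 = 6, rank ∂_2 = 12 ⇒ b_1 = 18 − 6 − 12 = 0; ∂_2 has invariant factor(s) [2] giving torsion. So H_1 ≅ Z/2Z.
rank ∂_2 = 12, rank ∂_3 = 0 ⇒ b_2 = 12 − 12 − 0 = 0. So H_2 ≅ 0.

H_0 = Z,  H_1 = Z/2Z,  H_2 = 0.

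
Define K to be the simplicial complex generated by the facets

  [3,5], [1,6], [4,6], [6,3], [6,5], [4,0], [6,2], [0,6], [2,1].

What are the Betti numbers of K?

We work with the vertex ordering 0 < 1 < 2 < 3 < 4 < 5 < 6. The simplices of K, each written with vertices in increasing order, are:

  0-simplices (7): [0], [1], [2], [3], [4], [5], [6]
  1-simplices (9): [0,4], [0,6], [1,2], [1,6], [2,6], [3,5], [3,6], [4,6], [5,6]

Hence C_0 ≅ Z^7, C_1 ≅ Z^9.

∂_1: C_1 → C_0 is given by ∂[p,q] = [q] − [p].
The 7×9 boundary matrix has rank 6 and Smith normal form diag(1,1,1,1,1,1).

Computing H_k = (kernel of ∂_k) / (image of ∂_{k+1}):

  H_0: rank C_0 − rank ∂_1 = 7 − 6 = 1, and the invariant factors of ∂_1 are all 1, so H_0 ≅ Z.
  H_1: rank ker ∂_1 − rank ∂_2 = (9 − 6) − 0 = 3, and there is no ∂_2, so H_1 ≅ Z^3.

As a check, the Euler characteristic is 7 − 9 = -2, which agrees with 1 − 3 = -2.

Hence the Betti numbers are b_0 = 1, b_1 = 3.

b_0 = 1, b_1 = 3.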